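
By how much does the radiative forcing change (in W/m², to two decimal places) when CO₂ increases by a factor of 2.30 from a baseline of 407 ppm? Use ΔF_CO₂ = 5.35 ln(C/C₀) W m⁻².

Because the forcing depends only on the ratio C/C₀, the initial concentration does not enter.
ΔF = 5.35 × ln(2.30) = 5.35 × 0.83291 = 4.4561 W/m².

ΔF = 4.46 W/m²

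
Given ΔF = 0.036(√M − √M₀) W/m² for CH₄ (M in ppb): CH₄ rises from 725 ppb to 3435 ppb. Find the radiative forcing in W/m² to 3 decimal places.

ΔF = 1.141 W/m²

CH₄: 0.036 × (√3435 − √725) = 0.036 × (58.6089 − 26.9258) = 0.036 × 31.6831 = 1.1406 W/m².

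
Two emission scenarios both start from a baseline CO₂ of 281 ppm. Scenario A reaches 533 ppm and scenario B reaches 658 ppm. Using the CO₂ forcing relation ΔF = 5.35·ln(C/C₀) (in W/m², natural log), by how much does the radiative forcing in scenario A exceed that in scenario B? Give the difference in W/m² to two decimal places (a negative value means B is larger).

ΔF_A − ΔF_B = -1.13 W/m²

ΔF_A = 5.35 ln(533/281) = 5.35 × 0.64017 = 3.4249 W/m².
ΔF_B = 5.35 ln(658/281) = 5.35 × 0.85085 = 4.5520 W/m².
Difference: 3.4249 − 4.5520 = -1.1271 W/m².
(Equivalently, ΔF_A − ΔF_B = 5.35 ln(533/658) = 5.35 × -0.21068 = -1.1271 W/m².)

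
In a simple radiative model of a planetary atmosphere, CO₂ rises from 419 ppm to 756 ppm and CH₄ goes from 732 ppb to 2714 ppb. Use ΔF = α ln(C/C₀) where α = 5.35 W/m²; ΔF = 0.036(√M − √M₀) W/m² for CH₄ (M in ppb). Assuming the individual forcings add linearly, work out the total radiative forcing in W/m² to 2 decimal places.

ΔF = 4.06 W/m²

CO₂: 5.35 × ln(756/419) = 5.35 × ln(1.80430) = 5.35 × 0.59017 = 3.1574 W/m².
CH₄: 0.036 × (√2714 − √732) = 0.036 × (52.0961 − 27.0555) = 0.036 × 25.0406 = 0.9015 W/m².
Total ΔF = 3.1574 + 0.9015 = 4.0589 W/m².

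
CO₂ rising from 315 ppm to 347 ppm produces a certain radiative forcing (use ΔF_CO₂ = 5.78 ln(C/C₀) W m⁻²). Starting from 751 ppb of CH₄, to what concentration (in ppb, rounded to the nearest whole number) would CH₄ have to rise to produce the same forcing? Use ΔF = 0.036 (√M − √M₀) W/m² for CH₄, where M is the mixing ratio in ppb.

CO₂ forcing: 5.78 × ln(347/315) = 5.78 × 0.096752 = 0.55923 W/m².
Set 0.036(√M − √751) = 0.55923: √M = 0.55923/0.036 + √751 = 15.5342 + 27.4044 = 42.9386.
M = (42.9386)² = 1843.72 ppb.

M ≈ 1844 ppb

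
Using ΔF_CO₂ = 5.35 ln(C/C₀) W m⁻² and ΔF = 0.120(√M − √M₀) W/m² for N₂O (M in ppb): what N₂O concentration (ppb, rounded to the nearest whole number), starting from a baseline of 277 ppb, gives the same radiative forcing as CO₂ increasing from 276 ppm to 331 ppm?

CO₂ forcing: 5.35 × ln(331/276) = 5.35 × 0.181718 = 0.97219 W/m².
Set 0.120(√M − √277) = 0.97219: √M = 0.97219/0.120 + √277 = 8.1016 + 16.6433 = 24.7449.
M = (24.7449)² = 612.31 ppb.

M ≈ 612 ppb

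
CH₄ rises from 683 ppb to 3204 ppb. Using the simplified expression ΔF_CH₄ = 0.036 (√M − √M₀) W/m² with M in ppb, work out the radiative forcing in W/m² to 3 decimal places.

CH₄: 0.036 × (√3204 − √683) = 0.036 × (56.6039 − 26.1343) = 0.036 × 30.4696 = 1.0969 W/m².

ΔF = 1.097 W/m²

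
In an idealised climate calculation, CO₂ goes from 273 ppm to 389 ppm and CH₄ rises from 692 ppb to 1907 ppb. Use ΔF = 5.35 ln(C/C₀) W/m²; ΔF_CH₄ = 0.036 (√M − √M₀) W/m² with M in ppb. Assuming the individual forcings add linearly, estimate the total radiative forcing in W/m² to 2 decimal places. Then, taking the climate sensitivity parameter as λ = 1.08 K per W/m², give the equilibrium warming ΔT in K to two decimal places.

CO₂: 5.35 × ln(389/273) = 5.35 × ln(1.42491) = 5.35 × 0.35411 = 1.8945 W/m².
CH₄: 0.036 × (√1907 − √692) = 0.036 × (43.6692 − 26.3059) = 0.036 × 17.3633 = 0.6251 W/m².
Total ΔF = 1.8945 + 0.6251 = 2.5196 W/m².
ΔT = λ ΔF = 1.08 × 2.52 = 2.7216 K.

ΔF = 2.52 W/m²; ΔT = 2.72 K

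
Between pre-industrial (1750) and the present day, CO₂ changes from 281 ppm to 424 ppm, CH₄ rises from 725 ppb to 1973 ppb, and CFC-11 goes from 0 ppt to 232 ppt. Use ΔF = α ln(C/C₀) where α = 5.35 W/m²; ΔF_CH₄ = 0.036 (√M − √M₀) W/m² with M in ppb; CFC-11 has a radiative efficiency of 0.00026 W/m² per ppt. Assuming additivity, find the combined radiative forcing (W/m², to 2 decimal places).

ΔF = 2.89 W/m²

CO₂: 5.35 × ln(424/281) = 5.35 × ln(1.50890) = 5.35 × 0.41138 = 2.2009 W/m².
CH₄: 0.036 × (√1973 − √725) = 0.036 × (44.4185 − 26.9258) = 0.036 × 17.4927 = 0.6297 W/m².
CFC-11: ΔF = 0.00026 × (232 − 0) = 0.00026 × 232 = 0.0603 W/m².
Total ΔF = 2.2009 + 0.6297 + 0.0603 = 2.8909 W/m².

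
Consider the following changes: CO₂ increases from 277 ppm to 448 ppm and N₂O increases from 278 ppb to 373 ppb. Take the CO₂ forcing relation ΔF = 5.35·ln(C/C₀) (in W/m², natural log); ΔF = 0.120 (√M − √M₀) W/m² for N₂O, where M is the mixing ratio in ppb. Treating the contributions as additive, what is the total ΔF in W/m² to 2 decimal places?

ΔF = 2.89 W/m²

CO₂: 5.35 × ln(448/277) = 5.35 × ln(1.61733) = 5.35 × 0.48078 = 2.5722 W/m².
N₂O: 0.120 × (√373 − √278) = 0.120 × (19.3132 − 16.6733) = 0.120 × 2.6399 = 0.3168 W/m².
Total ΔF = 2.5722 + 0.3168 = 2.8890 W/m².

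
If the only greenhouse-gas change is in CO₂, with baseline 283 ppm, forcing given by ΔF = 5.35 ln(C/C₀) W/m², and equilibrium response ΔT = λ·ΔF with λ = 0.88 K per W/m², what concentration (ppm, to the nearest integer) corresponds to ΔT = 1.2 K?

C ≈ 365 ppm

Required forcing: ΔF = ΔT/λ = 1.2/0.88 = 1.3636 W/m².
Then ln(C/283) = ΔF/5.35 = 1.3636/5.35 = 0.25488.
So C = 283 × e^0.25488 = 283 × 1.29031 = 365.16 ppm.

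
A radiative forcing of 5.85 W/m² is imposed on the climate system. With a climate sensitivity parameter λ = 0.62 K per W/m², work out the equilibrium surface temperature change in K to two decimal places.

ΔT = 3.63 K

ΔT = λ ΔF = 0.62 × 5.85 = 3.6270 K.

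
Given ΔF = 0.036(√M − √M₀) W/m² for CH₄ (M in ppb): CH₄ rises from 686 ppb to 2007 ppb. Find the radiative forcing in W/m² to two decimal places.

CH₄: 0.036 × (√2007 − √686) = 0.036 × (44.7996 − 26.1916) = 0.036 × 18.6080 = 0.6699 W/m².

ΔF = 0.67 W/m²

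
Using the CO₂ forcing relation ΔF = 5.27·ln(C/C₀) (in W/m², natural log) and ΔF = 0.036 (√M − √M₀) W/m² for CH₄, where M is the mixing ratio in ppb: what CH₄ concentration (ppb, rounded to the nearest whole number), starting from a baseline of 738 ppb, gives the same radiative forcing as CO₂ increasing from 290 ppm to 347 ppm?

CO₂ forcing: 5.27 × ln(347/290) = 5.27 × 0.179444 = 0.94567 W/m².
Set 0.036(√M − √738) = 0.94567: √M = 0.94567/0.036 + √738 = 26.2686 + 27.1662 = 53.4348.
M = (53.4348)² = 2855.28 ppb.

M ≈ 2855 ppb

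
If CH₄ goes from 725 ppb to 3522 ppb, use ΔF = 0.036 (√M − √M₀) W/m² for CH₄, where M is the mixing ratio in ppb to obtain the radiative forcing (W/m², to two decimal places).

CH₄: 0.036 × (√3522 − √725) = 0.036 × (59.3464 − 26.9258) = 0.036 × 32.4206 = 1.1671 W/m².

ΔF = 1.17 W/m²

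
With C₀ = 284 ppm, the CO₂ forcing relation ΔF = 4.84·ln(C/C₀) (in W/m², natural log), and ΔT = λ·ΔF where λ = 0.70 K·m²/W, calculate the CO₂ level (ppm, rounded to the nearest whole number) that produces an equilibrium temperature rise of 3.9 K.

C ≈ 898 ppm

Required forcing: ΔF = ΔT/λ = 3.9/0.70 = 5.5714 W/m².
Then ln(C/284) = ΔF/4.84 = 5.5714/4.84 = 1.15112.
So C = 284 × e^1.15112 = 284 × 3.16173 = 897.93 ppm.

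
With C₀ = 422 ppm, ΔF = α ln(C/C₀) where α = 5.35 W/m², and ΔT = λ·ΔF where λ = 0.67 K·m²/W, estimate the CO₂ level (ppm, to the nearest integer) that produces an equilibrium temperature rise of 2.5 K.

C ≈ 848 ppm

Required forcing: ΔF = ΔT/λ = 2.5/0.67 = 3.7313 W/m².
Then ln(C/422) = ΔF/5.35 = 3.7313/5.35 = 0.69744.
So C = 422 × e^0.69744 = 422 × 2.00860 = 847.63 ppm.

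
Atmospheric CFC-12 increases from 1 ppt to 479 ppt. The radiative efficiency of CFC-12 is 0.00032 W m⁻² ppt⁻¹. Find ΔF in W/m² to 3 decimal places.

CFC-12: ΔF = 0.00032 × (479 − 1) = 0.00032 × 478 = 0.1530 W/m².

ΔF = 0.153 W/m²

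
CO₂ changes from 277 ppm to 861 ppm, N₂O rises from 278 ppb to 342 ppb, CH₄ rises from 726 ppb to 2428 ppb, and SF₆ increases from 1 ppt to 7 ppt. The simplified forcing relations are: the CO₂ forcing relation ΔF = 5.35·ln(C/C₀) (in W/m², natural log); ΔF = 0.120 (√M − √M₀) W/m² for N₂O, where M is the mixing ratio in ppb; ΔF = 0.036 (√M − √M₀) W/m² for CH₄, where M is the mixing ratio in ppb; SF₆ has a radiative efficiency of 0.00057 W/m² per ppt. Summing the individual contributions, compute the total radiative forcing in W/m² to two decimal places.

CO₂: 5.35 × ln(861/277) = 5.35 × ln(3.10830) = 5.35 × 1.13408 = 6.0673 W/m².
N₂O: 0.120 × (√342 − √278) = 0.120 × (18.4932 − 16.6733) = 0.120 × 1.8199 = 0.2184 W/m².
CH₄: 0.036 × (√2428 − √726) = 0.036 × (49.2747 − 26.9444) = 0.036 × 22.3303 = 0.8039 W/m².
SF₆: ΔF = 0.00057 × (7 − 1) = 0.00057 × 6 = 0.0034 W/m².
Total ΔF = 6.0673 + 0.2184 + 0.8039 + 0.0034 = 7.0930 W/m².

ΔF = 7.09 W/m²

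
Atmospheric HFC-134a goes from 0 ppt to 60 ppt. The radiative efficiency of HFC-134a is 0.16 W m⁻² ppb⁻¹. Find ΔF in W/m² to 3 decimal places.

HFC-134a: Δ = 60 − 0 = 60 ppt = 0.060 ppb; ΔF = 0.16 × 0.060 = 0.0096 W/m².

ΔF = 0.010 W/m²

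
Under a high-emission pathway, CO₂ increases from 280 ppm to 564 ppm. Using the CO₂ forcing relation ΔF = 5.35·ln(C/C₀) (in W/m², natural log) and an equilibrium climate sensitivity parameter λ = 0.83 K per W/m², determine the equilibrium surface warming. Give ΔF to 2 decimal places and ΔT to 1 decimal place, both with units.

ΔF = 3.75 W/m²; ΔT = 3.1 K

CO₂: 5.35 × ln(564/280) = 5.35 × ln(2.01429) = 5.35 × 0.70027 = 3.7464 W/m².
ΔT = λ ΔF = 0.83 × 3.75 = 3.1125 K.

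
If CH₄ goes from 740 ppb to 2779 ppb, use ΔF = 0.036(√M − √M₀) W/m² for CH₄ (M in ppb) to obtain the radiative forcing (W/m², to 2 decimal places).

ΔF = 0.92 W/m²

CH₄: 0.036 × (√2779 − √740) = 0.036 × (52.7162 − 27.2029) = 0.036 × 25.5133 = 0.9185 W/m².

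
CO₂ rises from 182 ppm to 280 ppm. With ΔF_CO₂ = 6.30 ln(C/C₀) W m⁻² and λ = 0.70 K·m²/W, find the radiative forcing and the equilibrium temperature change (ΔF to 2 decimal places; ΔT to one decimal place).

ΔF = 2.71 W/m²; ΔT = 1.9 K

CO₂: 6.30 × ln(280/182) = 6.30 × ln(1.53846) = 6.30 × 0.43078 = 2.7139 W/m².
ΔT = λ ΔF = 0.70 × 2.71 = 1.8970 K.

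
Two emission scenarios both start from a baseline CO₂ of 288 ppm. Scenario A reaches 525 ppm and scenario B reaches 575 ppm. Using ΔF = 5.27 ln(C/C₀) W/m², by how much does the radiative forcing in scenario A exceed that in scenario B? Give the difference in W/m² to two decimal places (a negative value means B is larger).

ΔF_A = 5.27 ln(525/288) = 5.27 × 0.60044 = 3.1643 W/m².
ΔF_B = 5.27 ln(575/288) = 5.27 × 0.69141 = 3.6437 W/m².
Difference: 3.1643 − 3.6437 = -0.4794 W/m².

ΔF_A − ΔF_B = -0.48 W/m²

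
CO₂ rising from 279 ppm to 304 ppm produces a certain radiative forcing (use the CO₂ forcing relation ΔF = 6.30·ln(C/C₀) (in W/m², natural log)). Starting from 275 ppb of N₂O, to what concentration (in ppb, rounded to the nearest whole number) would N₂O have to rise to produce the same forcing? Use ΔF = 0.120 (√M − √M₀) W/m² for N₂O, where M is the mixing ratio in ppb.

CO₂ forcing: 6.30 × ln(304/279) = 6.30 × 0.085816 = 0.54064 W/m².
Set 0.120(√M − √275) = 0.54064: √M = 0.54064/0.120 + √275 = 4.5053 + 16.5831 = 21.0884.
M = (21.0884)² = 444.72 ppb.

M ≈ 445 ppb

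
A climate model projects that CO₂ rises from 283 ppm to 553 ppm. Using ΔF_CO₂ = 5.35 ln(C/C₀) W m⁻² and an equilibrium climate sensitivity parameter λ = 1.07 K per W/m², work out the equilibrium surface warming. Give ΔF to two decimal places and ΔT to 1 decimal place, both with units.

CO₂: 5.35 × ln(553/283) = 5.35 × ln(1.95406) = 5.35 × 0.66991 = 3.5840 W/m².
ΔT = λ ΔF = 1.07 × 3.58 = 3.8306 K.

ΔF = 3.58 W/m²; ΔT = 3.8 K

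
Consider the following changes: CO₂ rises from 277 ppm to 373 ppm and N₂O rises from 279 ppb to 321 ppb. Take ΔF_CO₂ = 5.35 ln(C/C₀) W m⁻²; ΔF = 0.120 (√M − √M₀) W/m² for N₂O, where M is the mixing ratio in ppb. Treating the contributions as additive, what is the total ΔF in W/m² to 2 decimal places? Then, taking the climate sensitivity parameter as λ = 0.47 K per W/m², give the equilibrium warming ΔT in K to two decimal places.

CO₂: 5.35 × ln(373/277) = 5.35 × ln(1.34657) = 5.35 × 0.29756 = 1.5919 W/m².
N₂O: 0.120 × (√321 − √279) = 0.120 × (17.9165 − 16.7033) = 0.120 × 1.2132 = 0.1456 W/m².
Total ΔF = 1.5919 + 0.1456 = 1.7375 W/m².
ΔT = λ ΔF = 0.47 × 1.74 = 0.8178 K.

ΔF = 1.74 W/m²; ΔT = 0.82 K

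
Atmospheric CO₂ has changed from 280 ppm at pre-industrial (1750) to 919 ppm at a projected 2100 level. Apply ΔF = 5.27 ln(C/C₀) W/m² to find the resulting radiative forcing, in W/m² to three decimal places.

CO₂ absorption bands are partially saturated, so forcing scales with the logarithm of the concentration ratio.
CO₂: 5.27 × ln(919/280) = 5.27 × ln(3.28214) = 5.27 × 1.18850 = 6.2634 W/m².

ΔF = 6.263 W/m²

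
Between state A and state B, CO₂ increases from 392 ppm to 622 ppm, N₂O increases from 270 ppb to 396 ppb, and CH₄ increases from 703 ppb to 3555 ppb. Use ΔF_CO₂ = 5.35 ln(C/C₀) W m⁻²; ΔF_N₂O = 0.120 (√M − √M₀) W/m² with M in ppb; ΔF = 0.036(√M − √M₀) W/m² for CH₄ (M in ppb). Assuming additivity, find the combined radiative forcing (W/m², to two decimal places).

ΔF = 4.08 W/m²

CO₂: 5.35 × ln(622/392) = 5.35 × ln(1.58673) = 5.35 × 0.46168 = 2.4700 W/m².
N₂O: 0.120 × (√396 − √270) = 0.120 × (19.8997 − 16.4317) = 0.120 × 3.4680 = 0.4162 W/m².
CH₄: 0.036 × (√3555 − √703) = 0.036 × (59.6238 − 26.5141) = 0.036 × 33.1097 = 1.1919 W/m².
Total ΔF = 2.4700 + 0.4162 + 1.1919 = 4.0781 W/m².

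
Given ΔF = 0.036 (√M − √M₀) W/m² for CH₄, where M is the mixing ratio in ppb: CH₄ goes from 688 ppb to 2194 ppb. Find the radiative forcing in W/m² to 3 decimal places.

ΔF = 0.742 W/m²

CH₄: 0.036 × (√2194 − √688) = 0.036 × (46.8402 − 26.2298) = 0.036 × 20.6104 = 0.7420 W/m².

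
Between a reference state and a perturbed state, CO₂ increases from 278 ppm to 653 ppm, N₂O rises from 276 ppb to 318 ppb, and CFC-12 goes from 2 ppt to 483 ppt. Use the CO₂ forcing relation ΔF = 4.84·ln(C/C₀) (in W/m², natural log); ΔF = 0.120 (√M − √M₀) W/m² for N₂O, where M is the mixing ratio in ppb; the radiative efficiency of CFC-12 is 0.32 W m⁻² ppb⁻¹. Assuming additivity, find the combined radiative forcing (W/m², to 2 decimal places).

ΔF = 4.43 W/m²

CO₂: 4.84 × ln(653/278) = 4.84 × ln(2.34892) = 4.84 × 0.85396 = 4.1332 W/m².
N₂O: 0.120 × (√318 − √276) = 0.120 × (17.8326 − 16.6132) = 0.120 × 1.2194 = 0.1463 W/m².
CFC-12: Δ = 483 − 2 = 481 ppt = 0.481 ppb; ΔF = 0.32 × 0.481 = 0.1539 W/m².
Total ΔF = 4.1332 + 0.1463 + 0.1539 = 4.4334 W/m².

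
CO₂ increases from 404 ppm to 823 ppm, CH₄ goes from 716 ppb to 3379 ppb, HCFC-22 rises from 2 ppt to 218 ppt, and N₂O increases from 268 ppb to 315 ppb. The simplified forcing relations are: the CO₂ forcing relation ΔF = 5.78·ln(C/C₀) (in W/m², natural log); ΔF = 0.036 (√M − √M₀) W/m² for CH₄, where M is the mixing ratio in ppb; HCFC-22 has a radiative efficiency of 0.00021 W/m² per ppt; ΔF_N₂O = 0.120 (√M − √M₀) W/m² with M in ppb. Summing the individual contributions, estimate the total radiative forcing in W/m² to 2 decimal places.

ΔF = 5.45 W/m²

CO₂: 5.78 × ln(823/404) = 5.78 × ln(2.03713) = 5.78 × 0.71154 = 4.1127 W/m².
CH₄: 0.036 × (√3379 − √716) = 0.036 × (58.1292 − 26.7582) = 0.036 × 31.3710 = 1.1294 W/m².
HCFC-22: ΔF = 0.00021 × (218 − 2) = 0.00021 × 216 = 0.0454 W/m².
N₂O: 0.120 × (√315 − √268) = 0.120 × (17.7482 − 16.3707) = 0.120 × 1.3775 = 0.1653 W/m².
Total ΔF = 4.1127 + 1.1294 + 0.0454 + 0.1653 = 5.4528 W/m².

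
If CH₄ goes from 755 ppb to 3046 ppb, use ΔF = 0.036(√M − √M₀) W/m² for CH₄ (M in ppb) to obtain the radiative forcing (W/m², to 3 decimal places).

ΔF = 0.998 W/m²

CH₄: 0.036 × (√3046 − √755) = 0.036 × (55.1906 − 27.4773) = 0.036 × 27.7133 = 0.9977 W/m².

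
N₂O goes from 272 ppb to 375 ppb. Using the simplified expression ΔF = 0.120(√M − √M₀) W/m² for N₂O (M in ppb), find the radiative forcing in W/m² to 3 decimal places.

ΔF = 0.345 W/m²

N₂O: 0.120 × (√375 − √272) = 0.120 × (19.3649 − 16.4924) = 0.120 × 2.8725 = 0.3447 W/m².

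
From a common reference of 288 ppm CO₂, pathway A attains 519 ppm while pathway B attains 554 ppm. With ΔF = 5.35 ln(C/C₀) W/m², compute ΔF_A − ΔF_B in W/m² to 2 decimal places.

ΔF_A − ΔF_B = -0.35 W/m²

ΔF_A = 5.35 ln(519/288) = 5.35 × 0.58894 = 3.1508 W/m².
ΔF_B = 5.35 ln(554/288) = 5.35 × 0.65420 = 3.5000 W/m².
Difference: 3.1508 − 3.5000 = -0.3492 W/m².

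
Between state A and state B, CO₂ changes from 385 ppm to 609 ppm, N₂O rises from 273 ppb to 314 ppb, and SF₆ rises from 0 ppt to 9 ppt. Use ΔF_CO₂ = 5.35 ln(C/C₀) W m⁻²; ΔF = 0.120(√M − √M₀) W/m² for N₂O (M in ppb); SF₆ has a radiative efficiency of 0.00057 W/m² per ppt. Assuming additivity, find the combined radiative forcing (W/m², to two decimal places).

CO₂: 5.35 × ln(609/385) = 5.35 × ln(1.58182) = 5.35 × 0.45858 = 2.4534 W/m².
N₂O: 0.120 × (√314 − √273) = 0.120 × (17.7200 − 16.5227) = 0.120 × 1.1973 = 0.1437 W/m².
SF₆: ΔF = 0.00057 × (9 − 0) = 0.00057 × 9 = 0.0051 W/m².
Total ΔF = 2.4534 + 0.1437 + 0.0051 = 2.6022 W/m².

ΔF = 2.60 W/m²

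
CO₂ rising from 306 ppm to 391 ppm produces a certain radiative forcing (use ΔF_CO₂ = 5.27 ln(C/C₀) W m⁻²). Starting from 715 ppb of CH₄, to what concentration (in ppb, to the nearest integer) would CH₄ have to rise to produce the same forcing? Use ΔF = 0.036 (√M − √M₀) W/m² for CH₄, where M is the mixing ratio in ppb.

M ≈ 3922 ppb

CO₂ forcing: 5.27 × ln(391/306) = 5.27 × 0.245122 = 1.29179 W/m².
Set 0.036(√M − √715) = 1.29179: √M = 1.29179/0.036 + √715 = 35.8831 + 26.7395 = 62.6226.
M = (62.6226)² = 3921.59 ppb.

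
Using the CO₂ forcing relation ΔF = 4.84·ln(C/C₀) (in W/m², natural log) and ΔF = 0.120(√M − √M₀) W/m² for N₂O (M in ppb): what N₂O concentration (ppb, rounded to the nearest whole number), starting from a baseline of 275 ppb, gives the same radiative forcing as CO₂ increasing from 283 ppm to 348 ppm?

M ≈ 621 ppb

CO₂ forcing: 4.84 × ln(348/283) = 4.84 × 0.206756 = 1.00070 W/m².
Set 0.120(√M − √275) = 1.00070: √M = 1.00070/0.120 + √275 = 8.3392 + 16.5831 = 24.9223.
M = (24.9223)² = 621.12 ppb.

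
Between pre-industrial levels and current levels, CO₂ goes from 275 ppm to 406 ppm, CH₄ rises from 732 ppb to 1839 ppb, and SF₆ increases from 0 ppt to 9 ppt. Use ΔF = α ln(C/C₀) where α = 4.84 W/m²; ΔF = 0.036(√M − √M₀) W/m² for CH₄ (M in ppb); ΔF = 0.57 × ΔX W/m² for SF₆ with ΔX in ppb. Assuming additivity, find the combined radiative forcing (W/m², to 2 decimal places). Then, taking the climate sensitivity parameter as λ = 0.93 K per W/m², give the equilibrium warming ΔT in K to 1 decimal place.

ΔF = 2.46 W/m²; ΔT = 2.3 K

CO₂: 4.84 × ln(406/275) = 4.84 × ln(1.47636) = 4.84 × 0.38958 = 1.8856 W/m².
CH₄: 0.036 × (√1839 − √732) = 0.036 × (42.8836 − 27.0555) = 0.036 × 15.8281 = 0.5698 W/m².
SF₆: Δ = 9 − 0 = 9 ppt = 0.009 ppb; ΔF = 0.57 × 0.009 = 0.0051 W/m².
Total ΔF = 1.8856 + 0.5698 + 0.0051 = 2.4605 W/m².
ΔT = λ ΔF = 0.93 × 2.46 = 2.2878 K.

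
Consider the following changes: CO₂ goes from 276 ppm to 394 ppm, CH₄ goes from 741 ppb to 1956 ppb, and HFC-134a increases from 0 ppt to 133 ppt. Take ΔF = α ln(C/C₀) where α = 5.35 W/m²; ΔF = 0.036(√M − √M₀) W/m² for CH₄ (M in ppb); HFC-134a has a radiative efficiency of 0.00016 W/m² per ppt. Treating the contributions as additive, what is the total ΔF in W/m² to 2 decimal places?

CO₂: 5.35 × ln(394/276) = 5.35 × ln(1.42754) = 5.35 × 0.35595 = 1.9043 W/m².
CH₄: 0.036 × (√1956 − √741) = 0.036 × (44.2267 − 27.2213) = 0.036 × 17.0054 = 0.6122 W/m².
HFC-134a: ΔF = 0.00016 × (133 − 0) = 0.00016 × 133 = 0.0213 W/m².
Total ΔF = 1.9043 + 0.6122 + 0.0213 = 2.5378 W/m².

ΔF = 2.54 W/m²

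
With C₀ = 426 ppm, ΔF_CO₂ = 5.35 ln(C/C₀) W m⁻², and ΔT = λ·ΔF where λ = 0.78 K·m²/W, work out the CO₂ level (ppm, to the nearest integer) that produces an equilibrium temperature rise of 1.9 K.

Required forcing: ΔF = ΔT/λ = 1.9/0.78 = 2.4359 W/m².
Then ln(C/426) = ΔF/5.35 = 2.4359/5.35 = 0.45531.
So C = 426 × e^0.45531 = 426 × 1.57666 = 671.66 ppm.

C ≈ 672 ppm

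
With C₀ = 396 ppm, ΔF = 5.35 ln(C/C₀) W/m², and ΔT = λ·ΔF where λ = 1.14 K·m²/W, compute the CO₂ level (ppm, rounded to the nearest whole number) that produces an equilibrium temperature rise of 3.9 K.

C ≈ 751 ppm

Required forcing: ΔF = ΔT/λ = 3.9/1.14 = 3.4211 W/m².
Then ln(C/396) = ΔF/5.35 = 3.4211/5.35 = 0.63946.
So C = 396 × e^0.63946 = 396 × 1.89546 = 750.60 ppm.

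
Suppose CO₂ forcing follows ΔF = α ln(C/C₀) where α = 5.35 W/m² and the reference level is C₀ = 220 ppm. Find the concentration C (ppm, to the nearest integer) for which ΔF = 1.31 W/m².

C ≈ 281 ppm

Set 5.35 ln(C/220) = 1.31, so ln(C/220) = 1.31/5.35 = 0.24486.
Then C/220 = e^0.24486 = 1.27744, giving C = 220 × 1.27744 = 281.04 ppm.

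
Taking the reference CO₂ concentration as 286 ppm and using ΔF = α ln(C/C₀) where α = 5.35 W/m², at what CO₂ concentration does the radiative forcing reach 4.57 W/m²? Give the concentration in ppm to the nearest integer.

C ≈ 672 ppm

Set 5.35 ln(C/286) = 4.57, so ln(C/286) = 4.57/5.35 = 0.85421.
Then C/286 = e^0.85421 = 2.34952, giving C = 286 × 2.34952 = 671.96 ppm.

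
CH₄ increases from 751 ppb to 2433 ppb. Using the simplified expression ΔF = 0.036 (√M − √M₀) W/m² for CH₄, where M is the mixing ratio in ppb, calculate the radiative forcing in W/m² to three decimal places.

ΔF = 0.789 W/m²

CH₄: 0.036 × (√2433 − √751) = 0.036 × (49.3254 − 27.4044) = 0.036 × 21.9210 = 0.7892 W/m².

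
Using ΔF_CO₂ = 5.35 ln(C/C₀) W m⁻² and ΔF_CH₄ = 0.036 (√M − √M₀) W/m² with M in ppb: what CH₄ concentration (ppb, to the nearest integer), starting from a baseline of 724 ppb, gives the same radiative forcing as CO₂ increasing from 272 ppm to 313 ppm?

M ≈ 2282 ppb

CO₂ forcing: 5.35 × ln(313/272) = 5.35 × 0.140401 = 0.75115 W/m².
Set 0.036(√M − √724) = 0.75115: √M = 0.75115/0.036 + √724 = 20.8653 + 26.9072 = 47.7725.
M = (47.7725)² = 2282.21 ppb.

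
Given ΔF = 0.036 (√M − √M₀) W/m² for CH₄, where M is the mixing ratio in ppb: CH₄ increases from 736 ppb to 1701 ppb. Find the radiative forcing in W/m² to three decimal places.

ΔF = 0.508 W/m²

CH₄: 0.036 × (√1701 − √736) = 0.036 × (41.2432 − 27.1293) = 0.036 × 14.1139 = 0.5081 W/m².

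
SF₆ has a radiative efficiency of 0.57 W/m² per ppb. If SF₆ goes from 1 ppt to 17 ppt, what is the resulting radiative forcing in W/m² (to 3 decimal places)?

SF₆: Δ = 17 − 1 = 16 ppt = 0.016 ppb; ΔF = 0.57 × 0.016 = 0.0091 W/m².

ΔF = 0.009 W/m²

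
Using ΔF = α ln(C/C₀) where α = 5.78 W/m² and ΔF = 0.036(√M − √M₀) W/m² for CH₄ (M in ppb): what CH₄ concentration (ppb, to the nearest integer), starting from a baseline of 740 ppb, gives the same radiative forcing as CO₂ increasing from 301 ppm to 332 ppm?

M ≈ 1844 ppb

CO₂ forcing: 5.78 × ln(332/301) = 5.78 × 0.098025 = 0.56658 W/m².
Set 0.036(√M − √740) = 0.56658: √M = 0.56658/0.036 + √740 = 15.7383 + 27.2029 = 42.9412.
M = (42.9412)² = 1843.95 ppb.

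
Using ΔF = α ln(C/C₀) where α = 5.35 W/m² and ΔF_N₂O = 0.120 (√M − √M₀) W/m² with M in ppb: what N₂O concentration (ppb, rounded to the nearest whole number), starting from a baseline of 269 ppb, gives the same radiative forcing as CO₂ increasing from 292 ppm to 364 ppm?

CO₂ forcing: 5.35 × ln(364/292) = 5.35 × 0.220400 = 1.17914 W/m².
Set 0.120(√M − √269) = 1.17914: √M = 1.17914/0.120 + √269 = 9.8262 + 16.4012 = 26.2274.
M = (26.2274)² = 687.88 ppb.

M ≈ 688 ppb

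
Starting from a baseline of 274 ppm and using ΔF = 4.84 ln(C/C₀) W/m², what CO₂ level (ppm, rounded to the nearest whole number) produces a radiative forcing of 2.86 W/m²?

Set 4.84 ln(C/274) = 2.86, so ln(C/274) = 2.86/4.84 = 0.59091.
Then C/274 = e^0.59091 = 1.80563, giving C = 274 × 1.80563 = 494.74 ppm.

C ≈ 495 ppm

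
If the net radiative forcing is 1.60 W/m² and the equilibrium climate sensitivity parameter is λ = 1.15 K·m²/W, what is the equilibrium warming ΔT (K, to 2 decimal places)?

ΔT = λ ΔF = 1.15 × 1.60 = 1.8400 K.

ΔT = 1.84 K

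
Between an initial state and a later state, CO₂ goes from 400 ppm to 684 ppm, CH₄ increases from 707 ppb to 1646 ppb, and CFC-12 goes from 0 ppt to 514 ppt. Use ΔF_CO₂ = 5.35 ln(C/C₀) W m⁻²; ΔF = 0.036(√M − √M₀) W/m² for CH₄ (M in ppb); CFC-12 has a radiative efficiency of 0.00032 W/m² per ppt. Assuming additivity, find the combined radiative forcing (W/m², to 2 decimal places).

ΔF = 3.54 W/m²

CO₂: 5.35 × ln(684/400) = 5.35 × ln(1.71000) = 5.35 × 0.53649 = 2.8702 W/m².
CH₄: 0.036 × (√1646 − √707) = 0.036 × (40.5709 − 26.5895) = 0.036 × 13.9814 = 0.5033 W/m².
CFC-12: ΔF = 0.00032 × (514 − 0) = 0.00032 × 514 = 0.1645 W/m².
Total ΔF = 2.8702 + 0.5033 + 0.1645 = 3.5380 W/m².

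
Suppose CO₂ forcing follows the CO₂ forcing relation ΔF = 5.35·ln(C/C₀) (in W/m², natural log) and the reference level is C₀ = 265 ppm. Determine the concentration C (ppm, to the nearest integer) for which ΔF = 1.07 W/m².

Set 5.35 ln(C/265) = 1.07, so ln(C/265) = 1.07/5.35 = 0.20000.
Then C/265 = e^0.20000 = 1.22140, giving C = 265 × 1.22140 = 323.67 ppm.

C ≈ 324 ppm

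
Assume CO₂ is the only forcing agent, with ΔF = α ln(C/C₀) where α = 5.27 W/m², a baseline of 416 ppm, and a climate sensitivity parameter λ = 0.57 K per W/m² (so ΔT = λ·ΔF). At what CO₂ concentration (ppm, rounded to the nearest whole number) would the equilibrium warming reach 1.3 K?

Required forcing: ΔF = ΔT/λ = 1.3/0.57 = 2.2807 W/m².
Then ln(C/416) = ΔF/5.27 = 2.2807/5.27 = 0.43277.
So C = 416 × e^0.43277 = 416 × 1.54152 = 641.27 ppm.

C ≈ 641 ppm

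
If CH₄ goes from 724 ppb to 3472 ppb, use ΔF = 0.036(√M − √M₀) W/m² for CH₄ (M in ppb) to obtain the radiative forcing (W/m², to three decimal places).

ΔF = 1.153 W/m²

CH₄: 0.036 × (√3472 − √724) = 0.036 × (58.9237 − 26.9072) = 0.036 × 32.0165 = 1.1526 W/m².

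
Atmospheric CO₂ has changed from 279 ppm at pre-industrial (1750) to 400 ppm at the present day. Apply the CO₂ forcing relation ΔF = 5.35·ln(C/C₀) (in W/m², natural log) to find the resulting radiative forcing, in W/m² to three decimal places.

CO₂: 5.35 × ln(400/279) = 5.35 × ln(1.43369) = 5.35 × 0.36025 = 1.9273 W/m².

ΔF = 1.927 W/m²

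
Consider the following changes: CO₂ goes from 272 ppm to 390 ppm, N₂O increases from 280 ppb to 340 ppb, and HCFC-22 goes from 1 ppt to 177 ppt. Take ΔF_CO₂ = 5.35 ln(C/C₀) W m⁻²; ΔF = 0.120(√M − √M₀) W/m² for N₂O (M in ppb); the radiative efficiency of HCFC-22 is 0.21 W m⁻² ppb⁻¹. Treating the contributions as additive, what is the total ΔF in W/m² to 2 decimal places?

CO₂: 5.35 × ln(390/272) = 5.35 × ln(1.43382) = 5.35 × 0.36034 = 1.9278 W/m².
N₂O: 0.120 × (√340 − √280) = 0.120 × (18.4391 − 16.7332) = 0.120 × 1.7059 = 0.2047 W/m².
HCFC-22: Δ = 177 − 1 = 176 ppt = 0.176 ppb; ΔF = 0.21 × 0.176 = 0.0370 W/m².
Total ΔF = 1.9278 + 0.2047 + 0.0370 = 2.1695 W/m².

ΔF = 2.17 W/m²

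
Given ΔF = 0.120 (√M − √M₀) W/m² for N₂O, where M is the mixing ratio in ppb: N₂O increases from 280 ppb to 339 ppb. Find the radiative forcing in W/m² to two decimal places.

ΔF = 0.20 W/m²

N₂O: 0.120 × (√339 − √280) = 0.120 × (18.4120 − 16.7332) = 0.120 × 1.6788 = 0.2015 W/m².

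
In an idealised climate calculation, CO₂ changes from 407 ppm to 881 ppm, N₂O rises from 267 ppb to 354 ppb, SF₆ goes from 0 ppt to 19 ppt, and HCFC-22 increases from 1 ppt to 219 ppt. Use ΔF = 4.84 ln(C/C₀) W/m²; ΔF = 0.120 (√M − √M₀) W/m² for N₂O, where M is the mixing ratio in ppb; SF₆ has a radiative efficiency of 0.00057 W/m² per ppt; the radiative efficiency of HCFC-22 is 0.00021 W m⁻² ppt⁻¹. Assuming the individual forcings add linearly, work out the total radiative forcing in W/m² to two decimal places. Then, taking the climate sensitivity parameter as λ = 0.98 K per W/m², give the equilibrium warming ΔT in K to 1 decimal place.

ΔF = 4.09 W/m²; ΔT = 4.0 K

CO₂: 4.84 × ln(881/407) = 4.84 × ln(2.16462) = 4.84 × 0.77224 = 3.7376 W/m².
N₂O: 0.120 × (√354 − √267) = 0.120 × (18.8149 − 16.3401) = 0.120 × 2.4748 = 0.2970 W/m².
SF₆: ΔF = 0.00057 × (19 − 0) = 0.00057 × 19 = 0.0108 W/m².
HCFC-22: ΔF = 0.00021 × (219 − 1) = 0.00021 × 218 = 0.0458 W/m².
Total ΔF = 3.7376 + 0.2970 + 0.0108 + 0.0458 = 4.0912 W/m².
ΔT = λ ΔF = 0.98 × 4.09 = 4.0082 K.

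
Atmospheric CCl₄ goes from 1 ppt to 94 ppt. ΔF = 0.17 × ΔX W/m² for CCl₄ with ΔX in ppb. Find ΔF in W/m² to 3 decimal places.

CCl₄: Δ = 94 − 1 = 93 ppt = 0.093 ppb; ΔF = 0.17 × 0.093 = 0.0158 W/m².

ΔF = 0.016 W/m²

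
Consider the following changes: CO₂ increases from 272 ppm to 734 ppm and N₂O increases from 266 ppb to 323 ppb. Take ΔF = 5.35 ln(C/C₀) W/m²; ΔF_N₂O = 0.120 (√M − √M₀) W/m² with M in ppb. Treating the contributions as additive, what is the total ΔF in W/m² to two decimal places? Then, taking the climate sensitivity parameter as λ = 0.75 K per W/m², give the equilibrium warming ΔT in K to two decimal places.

ΔF = 5.51 W/m²; ΔT = 4.13 K

CO₂: 5.35 × ln(734/272) = 5.35 × ln(2.69853) = 5.35 × 0.99271 = 5.3110 W/m².
N₂O: 0.120 × (√323 − √266) = 0.120 × (17.9722 − 16.3095) = 0.120 × 1.6627 = 0.1995 W/m².
Total ΔF = 5.3110 + 0.1995 = 5.5105 W/m².
ΔT = λ ΔF = 0.75 × 5.51 = 4.1325 K.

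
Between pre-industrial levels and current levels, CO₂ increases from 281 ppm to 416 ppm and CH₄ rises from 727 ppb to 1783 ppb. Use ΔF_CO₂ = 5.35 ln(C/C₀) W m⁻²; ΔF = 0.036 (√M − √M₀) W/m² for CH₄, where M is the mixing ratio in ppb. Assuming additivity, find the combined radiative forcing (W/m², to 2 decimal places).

ΔF = 2.65 W/m²

CO₂: 5.35 × ln(416/281) = 5.35 × ln(1.48043) = 5.35 × 0.39233 = 2.0990 W/m².
CH₄: 0.036 × (√1783 − √727) = 0.036 × (42.2256 − 26.9629) = 0.036 × 15.2627 = 0.5495 W/m².
Total ΔF = 2.0990 + 0.5495 = 2.6485 W/m².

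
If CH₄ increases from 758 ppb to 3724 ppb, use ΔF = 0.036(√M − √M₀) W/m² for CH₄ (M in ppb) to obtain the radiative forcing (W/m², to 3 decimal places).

CH₄: 0.036 × (√3724 − √758) = 0.036 × (61.0246 − 27.5318) = 0.036 × 33.4928 = 1.2057 W/m².

ΔF = 1.206 W/m²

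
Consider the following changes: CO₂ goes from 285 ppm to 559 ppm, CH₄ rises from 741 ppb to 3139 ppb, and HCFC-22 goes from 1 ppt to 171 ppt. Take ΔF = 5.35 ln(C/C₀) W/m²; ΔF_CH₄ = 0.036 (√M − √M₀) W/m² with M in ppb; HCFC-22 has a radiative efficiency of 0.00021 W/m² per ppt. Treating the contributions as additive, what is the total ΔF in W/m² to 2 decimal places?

CO₂: 5.35 × ln(559/285) = 5.35 × ln(1.96140) = 5.35 × 0.67366 = 3.6041 W/m².
CH₄: 0.036 × (√3139 − √741) = 0.036 × (56.0268 − 27.2213) = 0.036 × 28.8055 = 1.0370 W/m².
HCFC-22: ΔF = 0.00021 × (171 − 1) = 0.00021 × 170 = 0.0357 W/m².
Total ΔF = 3.6041 + 1.0370 + 0.0357 = 4.6768 W/m².

ΔF = 4.68 W/m²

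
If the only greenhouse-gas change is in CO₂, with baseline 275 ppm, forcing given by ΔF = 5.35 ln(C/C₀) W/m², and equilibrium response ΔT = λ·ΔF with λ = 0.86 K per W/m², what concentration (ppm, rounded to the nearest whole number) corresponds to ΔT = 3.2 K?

C ≈ 551 ppm

Required forcing: ΔF = ΔT/λ = 3.2/0.86 = 3.7209 W/m².
Then ln(C/275) = ΔF/5.35 = 3.7209/5.35 = 0.69550.
So C = 275 × e^0.69550 = 275 × 2.00471 = 551.30 ppm.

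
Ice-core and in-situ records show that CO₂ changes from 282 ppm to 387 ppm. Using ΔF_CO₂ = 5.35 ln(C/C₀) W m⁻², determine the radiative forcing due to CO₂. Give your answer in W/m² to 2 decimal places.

CO₂ absorption bands are partially saturated, so forcing scales with the logarithm of the concentration ratio.
CO₂: 5.35 × ln(387/282) = 5.35 × ln(1.37234) = 5.35 × 0.31652 = 1.6934 W/m².

ΔF = 1.69 W/m²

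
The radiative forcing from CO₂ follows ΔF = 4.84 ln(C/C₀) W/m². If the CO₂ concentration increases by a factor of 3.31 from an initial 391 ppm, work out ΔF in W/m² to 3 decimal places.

Because the forcing depends only on the ratio C/C₀, the initial concentration does not enter.
ΔF = 4.84 × ln(3.31) = 4.84 × 1.19695 = 5.7932 W/m².

ΔF = 5.793 W/m²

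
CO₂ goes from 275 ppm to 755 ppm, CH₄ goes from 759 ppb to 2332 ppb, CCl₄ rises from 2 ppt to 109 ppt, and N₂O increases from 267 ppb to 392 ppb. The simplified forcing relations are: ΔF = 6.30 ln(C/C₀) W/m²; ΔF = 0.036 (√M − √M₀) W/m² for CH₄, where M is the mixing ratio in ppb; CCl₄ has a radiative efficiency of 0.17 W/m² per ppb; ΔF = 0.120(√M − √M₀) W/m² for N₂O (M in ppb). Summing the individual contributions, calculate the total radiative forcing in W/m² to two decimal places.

CO₂: 6.30 × ln(755/275) = 6.30 × ln(2.74545) = 6.30 × 1.00994 = 6.3626 W/m².
CH₄: 0.036 × (√2332 − √759) = 0.036 × (48.2908 − 27.5500) = 0.036 × 20.7408 = 0.7467 W/m².
CCl₄: Δ = 109 − 2 = 107 ppt = 0.107 ppb; ΔF = 0.17 × 0.107 = 0.0182 W/m².
N₂O: 0.120 × (√392 − √267) = 0.120 × (19.7990 − 16.3401) = 0.120 × 3.4589 = 0.4151 W/m².
Total ΔF = 6.3626 + 0.7467 + 0.0182 + 0.4151 = 7.5426 W/m².

ΔF = 7.54 W/m²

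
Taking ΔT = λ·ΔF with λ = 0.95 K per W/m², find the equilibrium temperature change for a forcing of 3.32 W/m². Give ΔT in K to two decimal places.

ΔT = λ ΔF = 0.95 × 3.32 = 3.1540 K.

ΔT = 3.15 K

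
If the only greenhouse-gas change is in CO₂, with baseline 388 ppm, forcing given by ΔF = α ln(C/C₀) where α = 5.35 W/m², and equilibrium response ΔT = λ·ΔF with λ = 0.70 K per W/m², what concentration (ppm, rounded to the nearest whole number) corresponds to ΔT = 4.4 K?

Required forcing: ΔF = ΔT/λ = 4.4/0.70 = 6.2857 W/m².
Then ln(C/388) = ΔF/5.35 = 6.2857/5.35 = 1.17490.
So C = 388 × e^1.17490 = 388 × 3.23782 = 1256.27 ppm.

C ≈ 1256 ppm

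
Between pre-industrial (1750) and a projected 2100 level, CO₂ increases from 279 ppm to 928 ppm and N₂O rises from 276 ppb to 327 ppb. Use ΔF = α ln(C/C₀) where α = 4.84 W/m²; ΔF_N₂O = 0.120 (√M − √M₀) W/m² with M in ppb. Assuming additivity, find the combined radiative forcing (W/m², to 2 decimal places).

ΔF = 5.99 W/m²

CO₂: 4.84 × ln(928/279) = 4.84 × ln(3.32616) = 4.84 × 1.20182 = 5.8168 W/m².
N₂O: 0.120 × (√327 − √276) = 0.120 × (18.0831 − 16.6132) = 0.120 × 1.4699 = 0.1764 W/m².
Total ΔF = 5.8168 + 0.1764 = 5.9932 W/m².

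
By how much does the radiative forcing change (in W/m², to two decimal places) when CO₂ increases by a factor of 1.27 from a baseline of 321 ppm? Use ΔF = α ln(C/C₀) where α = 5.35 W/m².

ΔF = 5.35 × ln(1.27) = 5.35 × 0.23902 = 1.2788 W/m².

ΔF = 1.28 W/m²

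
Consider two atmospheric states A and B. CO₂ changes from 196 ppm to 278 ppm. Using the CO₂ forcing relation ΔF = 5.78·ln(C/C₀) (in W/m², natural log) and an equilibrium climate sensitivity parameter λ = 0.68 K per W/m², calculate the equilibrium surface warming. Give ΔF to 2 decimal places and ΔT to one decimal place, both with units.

CO₂: 5.78 × ln(278/196) = 5.78 × ln(1.41837) = 5.78 × 0.34951 = 2.0202 W/m².
ΔT = λ ΔF = 0.68 × 2.02 = 1.3736 K.

ΔF = 2.02 W/m²; ΔT = 1.4 K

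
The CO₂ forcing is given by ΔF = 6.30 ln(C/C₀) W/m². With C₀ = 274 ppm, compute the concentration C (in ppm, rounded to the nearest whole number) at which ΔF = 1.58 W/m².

C ≈ 352 ppm

Set 6.30 ln(C/274) = 1.58, so ln(C/274) = 1.58/6.30 = 0.25079.
Then C/274 = e^0.25079 = 1.28504, giving C = 274 × 1.28504 = 352.10 ppm.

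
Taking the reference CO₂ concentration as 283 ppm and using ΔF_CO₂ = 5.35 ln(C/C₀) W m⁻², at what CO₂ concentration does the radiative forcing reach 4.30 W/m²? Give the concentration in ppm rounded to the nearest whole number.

C ≈ 632 ppm

Set 5.35 ln(C/283) = 4.30, so ln(C/283) = 4.30/5.35 = 0.80374.
Then C/283 = e^0.80374 = 2.23388, giving C = 283 × 2.23388 = 632.19 ppm.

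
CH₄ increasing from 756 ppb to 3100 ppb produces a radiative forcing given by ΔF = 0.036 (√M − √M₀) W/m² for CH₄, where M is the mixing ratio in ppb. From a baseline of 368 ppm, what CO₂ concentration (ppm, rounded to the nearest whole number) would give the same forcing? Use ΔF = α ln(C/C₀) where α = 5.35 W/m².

CH₄ forcing: 0.036 × (√3100 − √756) = 0.036 × (55.6776 − 27.4955) = 0.036 × 28.1821 = 1.01456 W/m².
Set 5.35 ln(C/368) = 1.01456: ln(C/368) = 1.01456/5.35 = 0.18964, so C = 368 × e^0.18964 = 368 × 1.20881 = 444.84 ppm.

C ≈ 445 ppm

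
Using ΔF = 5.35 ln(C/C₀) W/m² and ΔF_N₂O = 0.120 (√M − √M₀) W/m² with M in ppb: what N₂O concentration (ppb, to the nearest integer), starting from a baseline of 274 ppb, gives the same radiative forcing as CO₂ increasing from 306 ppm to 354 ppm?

M ≈ 531 ppb

CO₂ forcing: 5.35 × ln(354/306) = 5.35 × 0.145712 = 0.77956 W/m².
Set 0.120(√M − √274) = 0.77956: √M = 0.77956/0.120 + √274 = 6.4963 + 16.5529 = 23.0492.
M = (23.0492)² = 531.27 ppb.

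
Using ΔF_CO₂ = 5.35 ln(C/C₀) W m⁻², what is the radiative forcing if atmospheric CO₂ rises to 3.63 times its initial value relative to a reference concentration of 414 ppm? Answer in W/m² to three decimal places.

ΔF = 6.897 W/m²

Because the forcing depends only on the ratio C/C₀, the initial concentration does not enter.
ΔF = 5.35 × ln(3.63) = 5.35 × 1.28923 = 6.8974 W/m².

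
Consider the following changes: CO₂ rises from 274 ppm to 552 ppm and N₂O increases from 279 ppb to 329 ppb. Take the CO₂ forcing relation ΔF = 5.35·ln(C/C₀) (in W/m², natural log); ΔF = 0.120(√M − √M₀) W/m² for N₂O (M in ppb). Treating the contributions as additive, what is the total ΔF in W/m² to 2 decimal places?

CO₂: 5.35 × ln(552/274) = 5.35 × ln(2.01460) = 5.35 × 0.70042 = 3.7472 W/m².
N₂O: 0.120 × (√329 − √279) = 0.120 × (18.1384 − 16.7033) = 0.120 × 1.4351 = 0.1722 W/m².
Total ΔF = 3.7472 + 0.1722 = 3.9194 W/m².

ΔF = 3.92 W/m²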